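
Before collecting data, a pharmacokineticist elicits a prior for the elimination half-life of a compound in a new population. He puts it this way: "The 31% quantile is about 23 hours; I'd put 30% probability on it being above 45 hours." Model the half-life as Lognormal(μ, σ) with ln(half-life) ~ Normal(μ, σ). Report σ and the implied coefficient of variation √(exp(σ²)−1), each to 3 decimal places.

If T ~ Lognormal(μ,σ) then ln T ~ Normal(μ,σ), so the p-quantile of ln T is μ + z_p·σ.
ln(23) = 3.135 and ln(45) = 3.807; z_{0.31} = -0.4959, z_{0.7} = 0.5244.
σ = (3.807 − 3.135)/(0.5244 − (-0.4959)) = 0.658.
μ = 3.135 − (-0.4959)·0.658 = 3.462.
CV = √(exp(σ²)−1) = √(exp(0.4328)−1) = 0.736.

σ ≈ 0.658, CV ≈ 0.736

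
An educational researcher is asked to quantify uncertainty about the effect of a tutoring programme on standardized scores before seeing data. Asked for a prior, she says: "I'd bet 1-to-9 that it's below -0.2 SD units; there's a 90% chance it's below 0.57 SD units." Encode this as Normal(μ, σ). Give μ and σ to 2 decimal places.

For Normal(μ,σ), the p-quantile is μ + z_p·σ. Here z_{0.1} = -1.282, z_{0.9} = 1.282.
So -0.2 = μ − 1.282σ and 0.57 = μ + 1.282σ.
Subtracting: σ = (0.57 − -0.2)/(1.282 − (-1.282)) = 0.30.
Then μ = -0.2 − (-1.282)·0.30 = 0.18.

μ = 0.18, σ = 0.30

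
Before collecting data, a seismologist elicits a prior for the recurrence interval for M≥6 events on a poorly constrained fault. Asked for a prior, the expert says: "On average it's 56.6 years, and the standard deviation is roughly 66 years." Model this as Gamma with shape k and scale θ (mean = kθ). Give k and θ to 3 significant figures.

k ≈ 0.735, θ ≈ 77

For Gamma(k, scale θ): mean = kθ, variance = kθ², so CV = 1/√k.
CV = SD/mean = 66/56.6 = 1.166, hence k = 1/CV² = 0.735.
Then θ = mean/k = 56.6/0.735 = 77.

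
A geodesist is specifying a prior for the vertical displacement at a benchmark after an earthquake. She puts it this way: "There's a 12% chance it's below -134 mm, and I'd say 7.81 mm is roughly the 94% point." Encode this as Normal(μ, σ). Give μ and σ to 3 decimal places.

For Normal(μ,σ), the p-quantile is μ + z_p·σ. Here z_{0.12} = -1.175, z_{0.94} = 1.555.
So -134 = μ − 1.175σ and 7.81 = μ + 1.555σ.
Subtracting: σ = (7.81 − -134)/(1.555 − (-1.175)) = 51.950.
Then μ = -134 − (-1.175)·51.950 = -72.960.

μ = -72.960, σ = 51.950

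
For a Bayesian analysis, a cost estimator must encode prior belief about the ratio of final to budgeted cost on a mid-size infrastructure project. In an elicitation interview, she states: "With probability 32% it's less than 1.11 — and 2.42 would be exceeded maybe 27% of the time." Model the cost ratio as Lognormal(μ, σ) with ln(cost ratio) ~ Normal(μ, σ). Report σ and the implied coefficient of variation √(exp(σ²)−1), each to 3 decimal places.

If T ~ Lognormal(μ,σ) then ln T ~ Normal(μ,σ), so the p-quantile of ln T is μ + z_p·σ.
ln(1.11) = 0.1044 and ln(2.42) = 0.8838; z_{0.32} = -0.4677, z_{0.73} = 0.6128.
σ = (0.8838 − 0.1044)/(0.6128 − (-0.4677)) = 0.721.
μ = 0.1044 − (-0.4677)·0.721 = 0.442.
CV = √(exp(σ²)−1) = √(exp(0.5203)−1) = 0.826.

σ ≈ 0.721, CV ≈ 0.826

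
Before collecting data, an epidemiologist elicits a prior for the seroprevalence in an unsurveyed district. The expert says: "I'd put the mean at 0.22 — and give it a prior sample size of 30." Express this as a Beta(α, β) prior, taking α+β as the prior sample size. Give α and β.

Under the effective-sample-size interpretation, Beta(α, β) has prior mean α/(α+β) and prior sample size α+β.
So α+β = 30 and α/(α+β) = 0.22, giving α = 0.22·30 = 6.6 and β = 30 − 6.6 = 23.4.

α = 6.6, β = 23.4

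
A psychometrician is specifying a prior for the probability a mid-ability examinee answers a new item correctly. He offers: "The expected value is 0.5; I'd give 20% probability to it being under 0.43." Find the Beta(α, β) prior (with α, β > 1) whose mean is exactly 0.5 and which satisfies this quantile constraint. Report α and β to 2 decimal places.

With mean 0.5 fixed, write α = 0.5s, β = 0.5s where s = α+β.
Need P(θ < 0.43) = 0.2 under Beta(0.5s, 0.5s). Normal approximation: (q−m)/√(m(1−m)/s) ≈ z_{0.2} = -0.842, so s ≈ 0.5·0.5·(-0.842)²/(0.43−0.5)² = 36.1.
At s = 36.1: P(θ<0.43) ≈ 0.200. Adjusting to match 0.2 gives s ≈ 36.28.
So α = 0.5·36.28 ≈ 18.14, β = 0.5·36.28 ≈ 18.14.

α ≈ 18.14, β ≈ 18.14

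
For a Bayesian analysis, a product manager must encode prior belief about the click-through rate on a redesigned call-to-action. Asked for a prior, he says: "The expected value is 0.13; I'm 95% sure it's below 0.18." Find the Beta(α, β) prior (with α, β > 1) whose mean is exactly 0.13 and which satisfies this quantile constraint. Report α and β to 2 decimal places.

α ≈ 17.80, β ≈ 119.15

With mean 0.13 fixed, write α = 0.13s, β = 0.87s where s = α+β.
Need P(θ < 0.18) = 0.95 under Beta(0.13s, 0.87s). Normal approximation: (q−m)/√(m(1−m)/s) ≈ z_{0.95} = 1.64, so s ≈ 0.13·0.87·(1.64)²/(0.18−0.13)² = 122.4.
At s = 122.4: P(θ<0.18) ≈ 0.941. Adjusting to match 0.95 gives s ≈ 136.96.
So α = 0.13·136.96 ≈ 17.80, β = 0.87·136.96 ≈ 119.15.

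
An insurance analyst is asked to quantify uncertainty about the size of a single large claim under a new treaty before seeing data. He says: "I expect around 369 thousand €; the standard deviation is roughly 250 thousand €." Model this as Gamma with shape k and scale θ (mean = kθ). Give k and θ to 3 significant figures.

For Gamma(k, scale θ): mean = kθ, variance = kθ², so CV = 1/√k.
CV = SD/mean = 250/369 = 0.6775, hence k = 1/CV² = 2.18.
Then θ = mean/k = 369/2.18 = 169.

k ≈ 2.18, θ ≈ 169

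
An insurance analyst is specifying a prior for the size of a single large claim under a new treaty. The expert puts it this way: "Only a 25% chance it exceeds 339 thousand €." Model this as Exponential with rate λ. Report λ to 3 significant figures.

P(T > 339.0) = e^(−λ·339.0) = 0.25, so λ = −ln(0.25)/339.0 = 0.00409.

λ ≈ 0.00409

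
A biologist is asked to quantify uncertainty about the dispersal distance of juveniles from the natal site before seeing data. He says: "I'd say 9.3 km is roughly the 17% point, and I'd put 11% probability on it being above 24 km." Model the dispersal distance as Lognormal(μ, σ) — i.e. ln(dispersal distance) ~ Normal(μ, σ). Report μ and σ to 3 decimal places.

If T ~ Lognormal(μ,σ) then ln T ~ Normal(μ,σ), so the p-quantile of ln T is μ + z_p·σ.
ln(9.3) = 2.23 and ln(24) = 3.178; z_{0.17} = -0.9542, z_{0.89} = 1.227.
σ = (3.178 − 2.23)/(1.227 − (-0.9542)) = 0.435.
μ = 2.23 − (-0.9542)·0.435 = 2.645.

μ ≈ 2.645, σ ≈ 0.435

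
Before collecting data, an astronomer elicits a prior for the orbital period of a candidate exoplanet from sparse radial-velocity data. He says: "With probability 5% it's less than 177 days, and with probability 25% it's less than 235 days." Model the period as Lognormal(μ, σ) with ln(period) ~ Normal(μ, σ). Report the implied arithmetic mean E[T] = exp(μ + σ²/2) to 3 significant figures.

E[T] ≈ 299 days

If T ~ Lognormal(μ,σ) then ln T ~ Normal(μ,σ), so the p-quantile of ln T is μ + z_p·σ.
ln(177) = 5.176 and ln(235) = 5.46; z_{0.05} = -1.645, z_{0.25} = -0.6745.
σ = (5.46 − 5.176)/(-0.6745 − (-1.645)) = 0.292.
μ = 5.176 − (-1.645)·0.292 = 5.657.
E[T] = exp(μ + σ²/2) = exp(5.657 + 0.0427) = 299 days.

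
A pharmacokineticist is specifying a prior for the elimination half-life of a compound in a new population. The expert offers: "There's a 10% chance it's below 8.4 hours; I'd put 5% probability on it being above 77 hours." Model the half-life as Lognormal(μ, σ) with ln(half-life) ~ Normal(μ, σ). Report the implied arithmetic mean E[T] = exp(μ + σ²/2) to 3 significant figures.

If T ~ Lognormal(μ,σ) then ln T ~ Normal(μ,σ), so the p-quantile of ln T is μ + z_p·σ.
ln(8.4) = 2.128 and ln(77) = 4.344; z_{0.1} = -1.282, z_{0.95} = 1.645.
σ = (4.344 − 2.128)/(1.645 − (-1.282)) = 0.757.
μ = 2.128 − (-1.282)·0.757 = 3.098.
E[T] = exp(μ + σ²/2) = exp(3.098 + 0.2866) = 29.5 hours.

E[T] ≈ 29.5 hours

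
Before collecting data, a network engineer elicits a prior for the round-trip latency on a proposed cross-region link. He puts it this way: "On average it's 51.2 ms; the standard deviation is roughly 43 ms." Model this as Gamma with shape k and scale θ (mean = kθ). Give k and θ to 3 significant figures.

k ≈ 1.42, θ ≈ 36.1

For Gamma(k, scale θ): mean = kθ, variance = kθ², so CV = 1/√k.
CV = SD/mean = 43/51.2 = 0.8398, hence k = 1/CV² = 1.42.
Then θ = mean/k = 51.2/1.42 = 36.1.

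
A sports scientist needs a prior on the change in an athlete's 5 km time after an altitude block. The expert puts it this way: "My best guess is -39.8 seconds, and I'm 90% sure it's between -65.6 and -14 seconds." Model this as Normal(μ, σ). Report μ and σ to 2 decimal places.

μ = -39.80, σ = 15.69

A symmetric 90% interval runs μ ± z·σ with z = 1.645.
Half-width = 25.8, so σ = 25.8/1.645 = 15.69.
μ is the stated best guess, -39.80.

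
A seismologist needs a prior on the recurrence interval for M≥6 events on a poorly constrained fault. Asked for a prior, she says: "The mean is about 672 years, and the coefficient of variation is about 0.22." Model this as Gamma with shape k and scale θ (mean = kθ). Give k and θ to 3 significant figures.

k ≈ 20.7, θ ≈ 32.5

For Gamma(k, scale θ): mean = kθ, variance = kθ², so CV = 1/√k.
CV = 0.22, hence k = 1/CV² = 20.7.
Then θ = mean/k = 672/20.7 = 32.5.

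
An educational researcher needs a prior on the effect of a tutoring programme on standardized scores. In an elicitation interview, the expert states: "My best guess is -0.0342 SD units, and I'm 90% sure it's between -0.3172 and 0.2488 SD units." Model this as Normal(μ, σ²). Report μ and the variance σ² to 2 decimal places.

μ = -0.03, σ² = 0.03

A symmetric 90% interval runs μ ± z·σ with z = 1.645.
Half-width = 0.283, so σ = 0.283/1.645 = 0.172 and σ² = 0.03.
μ is the stated best guess, -0.03.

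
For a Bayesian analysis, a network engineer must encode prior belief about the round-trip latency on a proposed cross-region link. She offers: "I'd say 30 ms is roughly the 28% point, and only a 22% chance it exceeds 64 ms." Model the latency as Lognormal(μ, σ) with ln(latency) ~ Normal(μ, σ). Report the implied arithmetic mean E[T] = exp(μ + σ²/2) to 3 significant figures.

If T ~ Lognormal(μ,σ) then ln T ~ Normal(μ,σ), so the p-quantile of ln T is μ + z_p·σ.
ln(30) = 3.401 and ln(64) = 4.159; z_{0.28} = -0.5828, z_{0.78} = 0.7722.
σ = (4.159 − 3.401)/(0.7722 − (-0.5828)) = 0.559.
μ = 3.401 − (-0.5828)·0.559 = 3.727.
E[T] = exp(μ + σ²/2) = exp(3.727 + 0.1563) = 48.6 ms.

E[T] ≈ 48.6 ms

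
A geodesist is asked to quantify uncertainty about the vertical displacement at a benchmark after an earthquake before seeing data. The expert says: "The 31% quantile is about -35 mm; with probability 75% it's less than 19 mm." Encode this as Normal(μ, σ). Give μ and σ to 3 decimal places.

For Normal(μ,σ), the p-quantile is μ + z_p·σ. Here z_{0.31} = -0.4959, z_{0.75} = 0.6745.
So -35 = μ − 0.4959σ and 19 = μ + 0.6745σ.
Subtracting: σ = (19 − -35)/(0.6745 − (-0.4959)) = 46.140.
Then μ = -35 − (-0.4959)·46.140 = -12.121.

μ = -12.121, σ = 46.140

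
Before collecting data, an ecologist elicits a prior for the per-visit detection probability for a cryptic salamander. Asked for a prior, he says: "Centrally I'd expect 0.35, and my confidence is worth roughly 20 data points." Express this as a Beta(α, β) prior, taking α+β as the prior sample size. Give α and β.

Under the effective-sample-size interpretation, Beta(α, β) has prior mean α/(α+β) and prior sample size α+β.
So α+β = 20 and α/(α+β) = 0.35, giving α = 0.35·20 = 7 and β = 20 − 7 = 13.

α = 7, β = 13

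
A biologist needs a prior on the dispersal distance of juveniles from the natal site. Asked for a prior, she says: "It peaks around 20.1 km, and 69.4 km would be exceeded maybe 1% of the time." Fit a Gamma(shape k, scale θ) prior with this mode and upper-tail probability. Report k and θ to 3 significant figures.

k ≈ 3.83, θ ≈ 7.1

Gamma(k,θ) with k>1 has mode (k−1)θ, so θ = 20.1/(k−1).
Need P(X < 69.4) = 0.99 with θ tied to k this way. Start at k = 2, θ = 20.1: P(X<69.4) ≈ 0.859.
Too low — raise k to concentrate. Iterating converges to k ≈ 3.83.
Then θ = 20.1/(3.83−1) ≈ 7.1.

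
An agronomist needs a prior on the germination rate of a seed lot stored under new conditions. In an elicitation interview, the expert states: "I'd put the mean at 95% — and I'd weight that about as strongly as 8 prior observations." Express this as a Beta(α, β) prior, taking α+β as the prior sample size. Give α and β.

α = 7.6, β = 0.4

Under the effective-sample-size interpretation, Beta(α, β) has prior mean α/(α+β) and prior sample size α+β.
So α+β = 8 and α/(α+β) = 0.95, giving α = 0.95·8 = 7.6 and β = 8 − 7.6 = 0.4.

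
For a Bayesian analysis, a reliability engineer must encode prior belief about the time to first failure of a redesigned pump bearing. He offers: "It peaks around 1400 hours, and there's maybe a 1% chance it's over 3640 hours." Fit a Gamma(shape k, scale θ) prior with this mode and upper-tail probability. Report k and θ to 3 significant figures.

k ≈ 6.1, θ ≈ 275

Gamma(k,θ) with k>1 has mode (k−1)θ, so θ = 1400/(k−1).
Need P(X < 3640) = 0.99 with θ tied to k this way. Start at k = 2, θ = 1400: P(X<3640) ≈ 0.733.
Too low — raise k to concentrate. Iterating converges to k ≈ 6.1.
Then θ = 1400/(6.1−1) ≈ 275.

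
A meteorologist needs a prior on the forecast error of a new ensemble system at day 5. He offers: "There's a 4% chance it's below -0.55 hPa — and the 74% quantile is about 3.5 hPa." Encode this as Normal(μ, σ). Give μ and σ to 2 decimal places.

The p-quantile of Normal(μ,σ) is μ + z_p·σ, with z_{0.04} = -1.751 and z_{0.74} = 0.6433.
Eliminate σ: μ = (z₂·x₁ − z₁·x₂)/(z₂ − z₁) = (0.6433·-0.55 − (-1.751)·3.5)/2.394 = 2.41.
Then σ = (x₂ − x₁)/(z₂ − z₁) = (3.5 − -0.55)/2.394 = 1.69.

μ = 2.41, σ = 1.69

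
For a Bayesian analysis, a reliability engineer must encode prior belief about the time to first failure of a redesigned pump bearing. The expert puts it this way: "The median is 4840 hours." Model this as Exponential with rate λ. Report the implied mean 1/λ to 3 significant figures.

mean ≈ 6980 hours

Exponential median = ln 2 / λ, so λ = ln 2 / 4840.0 = 0.000143.
Mean = 1/λ = 6980 hours.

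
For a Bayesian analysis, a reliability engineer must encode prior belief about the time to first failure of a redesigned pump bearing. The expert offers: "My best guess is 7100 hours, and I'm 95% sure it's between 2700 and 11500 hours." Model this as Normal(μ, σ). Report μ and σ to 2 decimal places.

μ = 7100.00, σ = 2244.94

A symmetric 95% interval runs μ ± z·σ with z = 1.96.
Half-width = 4400, so σ = 4400/1.96 = 2244.94.
μ is the stated best guess, 7100.00.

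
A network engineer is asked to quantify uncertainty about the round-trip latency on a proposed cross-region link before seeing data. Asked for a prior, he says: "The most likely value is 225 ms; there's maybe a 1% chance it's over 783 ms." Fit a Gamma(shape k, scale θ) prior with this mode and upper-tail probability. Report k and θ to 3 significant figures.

k ≈ 3.79, θ ≈ 80.7

Gamma(k,θ) with k>1 has mode (k−1)θ, so θ = 225/(k−1).
Need P(X < 783) = 0.99 with θ tied to k this way. Start at k = 2, θ = 225: P(X<783) ≈ 0.862.
Too low — raise k to concentrate. Iterating converges to k ≈ 3.79.
Then θ = 225/(3.79−1) ≈ 80.7.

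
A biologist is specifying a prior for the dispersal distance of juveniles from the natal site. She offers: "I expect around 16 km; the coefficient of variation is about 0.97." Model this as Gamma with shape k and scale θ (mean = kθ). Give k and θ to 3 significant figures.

k ≈ 1.06, θ ≈ 15.1

For Gamma(k, scale θ): mean = kθ, variance = kθ², so CV = 1/√k.
CV = 0.97, hence k = 1/CV² = 1.06.
Then θ = mean/k = 16/1.06 = 15.1.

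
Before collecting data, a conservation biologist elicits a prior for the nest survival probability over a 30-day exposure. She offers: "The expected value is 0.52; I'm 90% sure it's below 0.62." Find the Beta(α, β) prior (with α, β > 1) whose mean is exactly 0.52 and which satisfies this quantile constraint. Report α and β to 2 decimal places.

α ≈ 21.05, β ≈ 19.43

With mean 0.52 fixed, write α = 0.52s, β = 0.48s where s = α+β.
Need P(θ < 0.62) = 0.9 under Beta(0.52s, 0.48s). Normal approximation: (q−m)/√(m(1−m)/s) ≈ z_{0.9} = 1.28, so s ≈ 0.52·0.48·(1.28)²/(0.62−0.52)² = 41.0.
At s = 41.0: P(θ<0.62) ≈ 0.901. Adjusting to match 0.9 gives s ≈ 40.48.
So α = 0.52·40.48 ≈ 21.05, β = 0.48·40.48 ≈ 19.43.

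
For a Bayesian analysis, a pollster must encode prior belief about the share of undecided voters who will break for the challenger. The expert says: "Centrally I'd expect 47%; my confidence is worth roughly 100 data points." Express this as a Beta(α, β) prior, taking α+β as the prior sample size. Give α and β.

α = 47, β = 53

Under the effective-sample-size interpretation, Beta(α, β) has prior mean α/(α+β) and prior sample size α+β.
So α+β = 100 and α/(α+β) = 0.47, giving α = 0.47·100 = 47 and β = 100 − 47 = 53.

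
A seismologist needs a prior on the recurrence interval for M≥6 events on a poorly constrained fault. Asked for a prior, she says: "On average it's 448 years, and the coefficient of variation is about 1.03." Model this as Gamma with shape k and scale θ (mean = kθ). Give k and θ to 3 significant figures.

k ≈ 0.943, θ ≈ 475

For Gamma(k, scale θ): mean = kθ, variance = kθ², so CV = 1/√k.
CV = 1.03, hence k = 1/CV² = 0.943.
Then θ = mean/k = 448/0.943 = 475.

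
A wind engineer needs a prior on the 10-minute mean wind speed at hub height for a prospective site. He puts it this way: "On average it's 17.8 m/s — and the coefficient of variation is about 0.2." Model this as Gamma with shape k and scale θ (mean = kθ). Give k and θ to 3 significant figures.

k ≈ 25, θ ≈ 0.712

For Gamma(k, scale θ): mean = kθ, variance = kθ², so CV = 1/√k.
CV = 0.2, hence k = 1/CV² = 25.
Then θ = mean/k = 17.8/25 = 0.712.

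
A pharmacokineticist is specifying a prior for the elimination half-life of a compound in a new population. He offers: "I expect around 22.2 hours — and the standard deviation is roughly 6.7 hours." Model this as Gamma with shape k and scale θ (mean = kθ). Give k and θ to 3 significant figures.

k ≈ 11, θ ≈ 2.02

For Gamma(k, scale θ): mean = kθ, variance = kθ², so CV = 1/√k.
CV = SD/mean = 6.7/22.2 = 0.3018, hence k = 1/CV² = 11.
Then θ = mean/k = 22.2/11 = 2.02.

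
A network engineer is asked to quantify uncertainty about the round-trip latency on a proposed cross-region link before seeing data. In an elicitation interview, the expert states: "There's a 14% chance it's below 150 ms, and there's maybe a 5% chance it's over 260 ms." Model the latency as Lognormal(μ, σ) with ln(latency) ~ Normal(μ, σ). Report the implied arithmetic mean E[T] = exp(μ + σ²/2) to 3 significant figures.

E[T] ≈ 190 ms

If T ~ Lognormal(μ,σ) then ln T ~ Normal(μ,σ), so the p-quantile of ln T is μ + z_p·σ.
ln(150) = 5.011 and ln(260) = 5.561; z_{0.14} = -1.08, z_{0.95} = 1.645.
σ = (5.561 − 5.011)/(1.645 − (-1.08)) = 0.202.
μ = 5.011 − (-1.08)·0.202 = 5.229.
E[T] = exp(μ + σ²/2) = exp(5.229 + 0.0204) = 190 ms.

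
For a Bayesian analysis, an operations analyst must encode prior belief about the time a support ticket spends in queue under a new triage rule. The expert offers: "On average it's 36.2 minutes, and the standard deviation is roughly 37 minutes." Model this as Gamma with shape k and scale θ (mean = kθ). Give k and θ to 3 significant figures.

k ≈ 0.957, θ ≈ 37.8

For Gamma(k, scale θ): mean = kθ, variance = kθ², so CV = 1/√k.
CV = SD/mean = 37/36.2 = 1.022, hence k = 1/CV² = 0.957.
Then θ = mean/k = 36.2/0.957 = 37.8.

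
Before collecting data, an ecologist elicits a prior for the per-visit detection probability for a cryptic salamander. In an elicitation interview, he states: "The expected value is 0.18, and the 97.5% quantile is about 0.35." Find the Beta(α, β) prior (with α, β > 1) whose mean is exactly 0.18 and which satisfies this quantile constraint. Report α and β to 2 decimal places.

α ≈ 4.46, β ≈ 20.30

With mean 0.18 fixed, write α = 0.18s, β = 0.82s where s = α+β.
Need P(θ < 0.35) = 0.975 under Beta(0.18s, 0.82s). Normal approximation: (q−m)/√(m(1−m)/s) ≈ z_{0.975} = 1.96, so s ≈ 0.18·0.82·(1.96)²/(0.35−0.18)² = 19.6.
At s = 19.6: P(θ<0.35) ≈ 0.961. Adjusting to match 0.975 gives s ≈ 24.75.
So α = 0.18·24.75 ≈ 4.46, β = 0.82·24.75 ≈ 20.30.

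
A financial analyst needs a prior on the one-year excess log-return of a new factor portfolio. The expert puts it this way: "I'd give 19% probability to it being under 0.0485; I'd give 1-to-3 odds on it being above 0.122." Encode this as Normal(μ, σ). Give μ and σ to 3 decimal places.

For Normal(μ,σ), the p-quantile is μ + z_p·σ. Here z_{0.19} = -0.8779, z_{0.75} = 0.6745.
So 0.0485 = μ − 0.8779σ and 0.122 = μ + 0.6745σ.
Subtracting: σ = (0.122 − 0.0485)/(0.6745 − (-0.8779)) = 0.047.
Then μ = 0.0485 − (-0.8779)·0.047 = 0.090.

μ = 0.090, σ = 0.047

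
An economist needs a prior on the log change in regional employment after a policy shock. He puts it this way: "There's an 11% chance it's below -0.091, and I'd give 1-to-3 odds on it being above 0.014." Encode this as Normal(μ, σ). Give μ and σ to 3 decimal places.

μ = -0.023, σ = 0.055

The p-quantile of Normal(μ,σ) is μ + z_p·σ, with z_{0.11} = -1.227 and z_{0.75} = 0.6745.
Eliminate σ: μ = (z₂·x₁ − z₁·x₂)/(z₂ − z₁) = (0.6745·-0.091 − (-1.227)·0.014)/1.901 = -0.023.
Then σ = (x₂ − x₁)/(z₂ − z₁) = (0.014 − -0.091)/1.901 = 0.055.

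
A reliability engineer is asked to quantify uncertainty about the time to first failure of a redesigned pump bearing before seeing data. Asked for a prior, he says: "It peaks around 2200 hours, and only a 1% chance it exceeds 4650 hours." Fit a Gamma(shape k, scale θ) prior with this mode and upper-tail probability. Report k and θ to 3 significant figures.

Gamma(k,θ) with k>1 has mode (k−1)θ, so θ = 2200/(k−1).
Need P(X < 4650) = 0.99 with θ tied to k this way. Start at k = 2, θ = 2200: P(X<4650) ≈ 0.624.
Too low — raise k to concentrate. Iterating converges to k ≈ 9.68.
Then θ = 2200/(9.68−1) ≈ 254.

k ≈ 9.68, θ ≈ 254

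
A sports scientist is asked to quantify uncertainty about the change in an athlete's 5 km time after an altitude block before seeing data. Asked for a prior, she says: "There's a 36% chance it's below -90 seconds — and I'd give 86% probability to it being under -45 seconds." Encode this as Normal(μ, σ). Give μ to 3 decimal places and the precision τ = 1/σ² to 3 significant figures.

μ = -78.789, τ = 0.00102

The p-quantile of Normal(μ,σ) is μ + z_p·σ, with z_{0.36} = -0.3585 and z_{0.86} = 1.08.
Eliminate σ: μ = (z₂·x₁ − z₁·x₂)/(z₂ − z₁) = (1.08·-90 − (-0.3585)·-45)/1.439 = -78.789.
Then σ = (x₂ − x₁)/(z₂ − z₁) = (-45 − -90)/1.439 = 31.277.
Precision τ = 1/σ² = 1/31.28² = 0.00102.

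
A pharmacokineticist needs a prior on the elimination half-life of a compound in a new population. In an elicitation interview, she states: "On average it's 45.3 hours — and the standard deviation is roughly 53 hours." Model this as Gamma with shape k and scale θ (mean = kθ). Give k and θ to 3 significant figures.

For Gamma(k, scale θ): mean = kθ, variance = kθ², so CV = 1/√k.
CV = SD/mean = 53/45.3 = 1.17, hence k = 1/CV² = 0.731.
Then θ = mean/k = 45.3/0.731 = 62.

k ≈ 0.731, θ ≈ 62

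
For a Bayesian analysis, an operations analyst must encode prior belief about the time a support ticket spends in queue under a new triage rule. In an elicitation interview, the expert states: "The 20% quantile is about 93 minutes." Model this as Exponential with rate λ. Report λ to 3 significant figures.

λ ≈ 0.0024

P(T < 93.0) = 1 − e^(−λ·93.0) = 0.2, so λ = −ln(1−0.2)/93.0 = −ln(0.8)/93.0 = 0.0024.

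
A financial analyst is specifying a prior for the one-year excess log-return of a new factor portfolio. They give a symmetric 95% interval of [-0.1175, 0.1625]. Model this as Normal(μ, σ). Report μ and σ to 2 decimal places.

μ = 0.02, σ = 0.07

A symmetric 95% interval runs μ ± z·σ with z = 1.96.
Half-width = 0.14, so σ = 0.14/1.96 = 0.07.
μ is the interval midpoint, 0.02.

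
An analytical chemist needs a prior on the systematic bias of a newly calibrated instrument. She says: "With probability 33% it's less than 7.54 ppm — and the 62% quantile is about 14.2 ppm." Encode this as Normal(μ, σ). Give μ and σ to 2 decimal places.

μ = 11.47, σ = 8.93

The p-quantile of Normal(μ,σ) is μ + z_p·σ, with z_{0.33} = -0.4399 and z_{0.62} = 0.3055.
Eliminate σ: μ = (z₂·x₁ − z₁·x₂)/(z₂ − z₁) = (0.3055·7.54 − (-0.4399)·14.2)/0.7454 = 11.47.
Then σ = (x₂ − x₁)/(z₂ − z₁) = (14.2 − 7.54)/0.7454 = 8.93.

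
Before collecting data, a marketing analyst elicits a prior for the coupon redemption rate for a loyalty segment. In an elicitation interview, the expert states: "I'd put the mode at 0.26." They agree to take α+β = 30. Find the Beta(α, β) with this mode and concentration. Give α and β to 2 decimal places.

α = 8.28, β = 21.72

For α,β > 1 the Beta mode is (α−1)/(α+β−2). With α+β = 30, the mode is (α−1)/28.
Set (α−1)/28 = 0.26 → α = 1 + 0.26·28 = 8.28.
β = 30 − α = 21.72.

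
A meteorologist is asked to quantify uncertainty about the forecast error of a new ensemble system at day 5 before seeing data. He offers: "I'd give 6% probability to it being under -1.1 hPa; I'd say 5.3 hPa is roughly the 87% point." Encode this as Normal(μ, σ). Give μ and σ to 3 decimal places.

μ = 2.611, σ = 2.387

The p-quantile of Normal(μ,σ) is μ + z_p·σ, with z_{0.06} = -1.555 and z_{0.87} = 1.126.
Eliminate σ: μ = (z₂·x₁ − z₁·x₂)/(z₂ − z₁) = (1.126·-1.1 − (-1.555)·5.3)/2.681 = 2.611.
Then σ = (x₂ − x₁)/(z₂ − z₁) = (5.3 − -1.1)/2.681 = 2.387.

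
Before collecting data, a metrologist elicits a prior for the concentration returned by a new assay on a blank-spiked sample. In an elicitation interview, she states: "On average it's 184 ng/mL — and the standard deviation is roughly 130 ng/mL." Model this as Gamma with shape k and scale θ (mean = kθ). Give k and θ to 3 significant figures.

k ≈ 2, θ ≈ 91.8

For Gamma(k, scale θ): mean = kθ, variance = kθ², so CV = 1/√k.
CV = SD/mean = 130/184 = 0.7065, hence k = 1/CV² = 2.
Then θ = mean/k = 184/2 = 91.8.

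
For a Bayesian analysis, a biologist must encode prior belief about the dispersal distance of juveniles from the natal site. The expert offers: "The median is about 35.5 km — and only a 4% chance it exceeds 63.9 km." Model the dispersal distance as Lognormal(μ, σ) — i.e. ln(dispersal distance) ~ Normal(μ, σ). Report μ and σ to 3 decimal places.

If T ~ Lognormal(μ,σ) then ln T ~ Normal(μ,σ), so the p-quantile of ln T is μ + z_p·σ.
ln(35.5) = 3.57 and ln(63.9) = 4.157; z_{0.5} = 0, z_{0.96} = 1.751.
σ = (4.157 − 3.57)/(1.751 − (0)) = 0.336.
μ = 3.57 − (0)·0.336 = 3.570.

μ ≈ 3.570, σ ≈ 0.336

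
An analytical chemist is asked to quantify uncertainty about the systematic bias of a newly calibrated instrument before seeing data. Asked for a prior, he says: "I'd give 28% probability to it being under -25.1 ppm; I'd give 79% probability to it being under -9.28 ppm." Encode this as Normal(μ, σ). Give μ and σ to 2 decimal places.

For Normal(μ,σ), the p-quantile is μ + z_p·σ. Here z_{0.28} = -0.5828, z_{0.79} = 0.8064.
So -25.1 = μ − 0.5828σ and -9.28 = μ + 0.8064σ.
Subtracting: σ = (-9.28 − -25.1)/(0.8064 − (-0.5828)) = 11.39.
Then μ = -25.1 − (-0.5828)·11.39 = -18.46.

μ = -18.46, σ = 11.39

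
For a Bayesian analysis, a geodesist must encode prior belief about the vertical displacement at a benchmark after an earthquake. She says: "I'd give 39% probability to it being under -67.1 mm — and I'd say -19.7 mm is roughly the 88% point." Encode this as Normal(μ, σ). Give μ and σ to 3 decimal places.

The p-quantile of Normal(μ,σ) is μ + z_p·σ, with z_{0.39} = -0.2793 and z_{0.88} = 1.175.
Eliminate σ: μ = (z₂·x₁ − z₁·x₂)/(z₂ − z₁) = (1.175·-67.1 − (-0.2793)·-19.7)/1.454 = -57.996.
Then σ = (x₂ − x₁)/(z₂ − z₁) = (-19.7 − -67.1)/1.454 = 32.593.

μ = -57.996, σ = 32.593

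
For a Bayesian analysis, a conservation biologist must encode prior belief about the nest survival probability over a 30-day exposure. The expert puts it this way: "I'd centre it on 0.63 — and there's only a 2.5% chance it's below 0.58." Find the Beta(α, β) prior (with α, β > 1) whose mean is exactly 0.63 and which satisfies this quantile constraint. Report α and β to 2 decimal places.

α ≈ 230.91, β ≈ 135.61

With mean 0.63 fixed, write α = 0.63s, β = 0.37s where s = α+β.
Need P(θ < 0.58) = 0.025 under Beta(0.63s, 0.37s). Normal approximation: (q−m)/√(m(1−m)/s) ≈ z_{0.025} = -1.96, so s ≈ 0.63·0.37·(-1.96)²/(0.58−0.63)² = 358.2.
At s = 358.2: P(θ<0.58) ≈ 0.026. Adjusting to match 0.025 gives s ≈ 366.53.
So α = 0.63·366.53 ≈ 230.91, β = 0.37·366.53 ≈ 135.61.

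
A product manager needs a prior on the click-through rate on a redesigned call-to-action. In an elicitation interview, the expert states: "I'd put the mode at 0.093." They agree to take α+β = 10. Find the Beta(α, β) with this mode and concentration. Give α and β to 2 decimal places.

α = 1.74, β = 8.26

For α,β > 1 the Beta mode is (α−1)/(α+β−2). With α+β = 10, the mode is (α−1)/8.
Set (α−1)/8 = 0.093 → α = 1 + 0.093·8 = 1.74.
β = 10 − α = 8.26.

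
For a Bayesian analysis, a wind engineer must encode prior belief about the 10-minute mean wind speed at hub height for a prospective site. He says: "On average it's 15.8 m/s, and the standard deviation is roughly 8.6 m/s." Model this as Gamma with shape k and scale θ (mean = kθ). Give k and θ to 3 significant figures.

k ≈ 3.38, θ ≈ 4.68

For Gamma(k, scale θ): mean = kθ, variance = kθ², so CV = 1/√k.
CV = SD/mean = 8.6/15.8 = 0.5443, hence k = 1/CV² = 3.38.
Then θ = mean/k = 15.8/3.38 = 4.68.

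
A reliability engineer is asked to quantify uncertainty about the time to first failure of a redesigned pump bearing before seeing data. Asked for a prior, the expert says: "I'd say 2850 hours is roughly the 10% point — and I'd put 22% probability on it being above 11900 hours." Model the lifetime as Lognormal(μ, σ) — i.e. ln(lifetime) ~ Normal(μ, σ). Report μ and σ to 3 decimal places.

μ ≈ 8.847, σ ≈ 0.696

If T ~ Lognormal(μ,σ) then ln T ~ Normal(μ,σ), so the p-quantile of ln T is μ + z_p·σ.
ln(2850) = 7.955 and ln(11900) = 9.384; z_{0.1} = -1.282, z_{0.78} = 0.7722.
σ = (9.384 − 7.955)/(0.7722 − (-1.282)) = 0.696.
μ = 7.955 − (-1.282)·0.696 = 8.847.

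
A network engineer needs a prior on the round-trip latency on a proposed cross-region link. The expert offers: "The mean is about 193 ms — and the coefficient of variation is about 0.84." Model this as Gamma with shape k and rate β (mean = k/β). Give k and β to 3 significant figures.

k ≈ 1.42, β ≈ 0.00734

For Gamma(k, rate β): mean = k/β, variance = k/β², so CV = 1/√k.
CV = 0.84, hence k = 1/CV² = 1.42.
Then β = k/mean = 1.42/193 = 0.00734.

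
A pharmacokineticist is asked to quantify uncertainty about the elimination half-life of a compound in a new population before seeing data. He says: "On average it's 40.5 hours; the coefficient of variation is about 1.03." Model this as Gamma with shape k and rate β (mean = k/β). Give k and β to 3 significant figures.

k ≈ 0.943, β ≈ 0.0233

For Gamma(k, rate β): mean = k/β, variance = k/β², so CV = 1/√k.
CV = 1.03, hence k = 1/CV² = 0.943.
Then β = k/mean = 0.943/40.5 = 0.0233.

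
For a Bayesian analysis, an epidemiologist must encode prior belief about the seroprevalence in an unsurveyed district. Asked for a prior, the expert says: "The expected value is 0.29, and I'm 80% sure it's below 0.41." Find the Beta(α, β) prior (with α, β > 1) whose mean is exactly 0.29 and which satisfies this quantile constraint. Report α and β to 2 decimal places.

With mean 0.29 fixed, write α = 0.29s, β = 0.71s where s = α+β.
Need P(θ < 0.41) = 0.8 under Beta(0.29s, 0.71s). Normal approximation: (q−m)/√(m(1−m)/s) ≈ z_{0.8} = 0.842, so s ≈ 0.29·0.71·(0.842)²/(0.41−0.29)² = 10.1.
At s = 10.1: P(θ<0.41) ≈ 0.808. Adjusting to match 0.8 gives s ≈ 9.34.
So α = 0.29·9.34 ≈ 2.71, β = 0.71·9.34 ≈ 6.63.

α ≈ 2.71, β ≈ 6.63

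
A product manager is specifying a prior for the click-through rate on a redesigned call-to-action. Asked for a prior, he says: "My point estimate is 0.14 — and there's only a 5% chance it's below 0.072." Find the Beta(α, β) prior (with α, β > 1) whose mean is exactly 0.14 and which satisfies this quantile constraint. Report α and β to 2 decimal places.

α ≈ 7.75, β ≈ 47.59

With mean 0.14 fixed, write α = 0.14s, β = 0.86s where s = α+β.
Need P(θ < 0.072) = 0.05 under Beta(0.14s, 0.86s). Normal approximation: (q−m)/√(m(1−m)/s) ≈ z_{0.05} = -1.64, so s ≈ 0.14·0.86·(-1.64)²/(0.072−0.14)² = 70.4.
At s = 70.4: P(θ<0.072) ≈ 0.030. Adjusting to match 0.05 gives s ≈ 55.33.
So α = 0.14·55.33 ≈ 7.75, β = 0.86·55.33 ≈ 47.59.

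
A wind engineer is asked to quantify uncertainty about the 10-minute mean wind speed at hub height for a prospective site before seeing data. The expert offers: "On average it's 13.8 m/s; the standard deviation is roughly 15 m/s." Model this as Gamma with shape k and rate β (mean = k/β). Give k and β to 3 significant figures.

For Gamma(k, rate β): mean = k/β, variance = k/β², so CV = 1/√k.
CV = SD/mean = 15/13.8 = 1.087, hence k = 1/CV² = 0.846.
Then β = k/mean = 0.846/13.8 = 0.0613.

k ≈ 0.846, β ≈ 0.0613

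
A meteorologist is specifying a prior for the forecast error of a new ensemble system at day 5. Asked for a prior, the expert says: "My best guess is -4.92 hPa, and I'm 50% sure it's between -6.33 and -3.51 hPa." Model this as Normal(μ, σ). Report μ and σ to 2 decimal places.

μ = -4.92, σ = 2.09

A symmetric 50% interval runs μ ± z·σ with z = 0.6745.
Half-width = 1.41, so σ = 1.41/0.6745 = 2.09.
μ is the stated best guess, -4.92.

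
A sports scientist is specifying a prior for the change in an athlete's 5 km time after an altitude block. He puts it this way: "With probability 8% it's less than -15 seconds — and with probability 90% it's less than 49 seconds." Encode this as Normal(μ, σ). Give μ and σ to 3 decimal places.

For Normal(μ,σ), the p-quantile is μ + z_p·σ. Here z_{0.08} = -1.405, z_{0.9} = 1.282.
So -15 = μ − 1.405σ and 49 = μ + 1.282σ.
Subtracting: σ = (49 − -15)/(1.282 − (-1.405)) = 23.822.
Then μ = -15 − (-1.405)·23.822 = 18.471.

μ = 18.471, σ = 23.822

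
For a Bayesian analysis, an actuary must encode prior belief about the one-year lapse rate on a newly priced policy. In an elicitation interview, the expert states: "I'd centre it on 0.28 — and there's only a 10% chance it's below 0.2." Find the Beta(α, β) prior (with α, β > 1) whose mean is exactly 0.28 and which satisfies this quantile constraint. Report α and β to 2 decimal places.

α ≈ 13.62, β ≈ 35.01

With mean 0.28 fixed, write α = 0.28s, β = 0.72s where s = α+β.
Need P(θ < 0.2) = 0.1 under Beta(0.28s, 0.72s). Normal approximation: (q−m)/√(m(1−m)/s) ≈ z_{0.1} = -1.28, so s ≈ 0.28·0.72·(-1.28)²/(0.2−0.28)² = 51.7.
At s = 51.7: P(θ<0.2) ≈ 0.093. Adjusting to match 0.1 gives s ≈ 48.63.
So α = 0.28·48.63 ≈ 13.62, β = 0.72·48.63 ≈ 35.01.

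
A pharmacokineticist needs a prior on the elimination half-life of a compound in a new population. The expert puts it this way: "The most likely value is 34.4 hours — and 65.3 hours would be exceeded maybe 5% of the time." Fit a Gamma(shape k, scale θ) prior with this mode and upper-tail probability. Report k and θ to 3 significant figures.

k ≈ 7.77, θ ≈ 5.08

Gamma(k,θ) with k>1 has mode (k−1)θ, so θ = 34.4/(k−1).
Need P(X < 65.3) = 0.95 with θ tied to k this way. Start at k = 2, θ = 34.4: P(X<65.3) ≈ 0.566.
Too low — raise k to concentrate. Iterating converges to k ≈ 7.77.
Then θ = 34.4/(7.77−1) ≈ 5.08.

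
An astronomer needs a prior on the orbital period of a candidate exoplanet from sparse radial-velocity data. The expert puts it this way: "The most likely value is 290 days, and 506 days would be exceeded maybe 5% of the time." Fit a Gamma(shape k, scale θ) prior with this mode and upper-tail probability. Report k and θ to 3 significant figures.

Gamma(k,θ) with k>1 has mode (k−1)θ, so θ = 290/(k−1).
Need P(X < 506) = 0.95 with θ tied to k this way. Start at k = 2, θ = 290: P(X<506) ≈ 0.521.
Too low — raise k to concentrate. Iterating converges to k ≈ 10.
Then θ = 290/(10−1) ≈ 32.2.

k ≈ 10, θ ≈ 32.2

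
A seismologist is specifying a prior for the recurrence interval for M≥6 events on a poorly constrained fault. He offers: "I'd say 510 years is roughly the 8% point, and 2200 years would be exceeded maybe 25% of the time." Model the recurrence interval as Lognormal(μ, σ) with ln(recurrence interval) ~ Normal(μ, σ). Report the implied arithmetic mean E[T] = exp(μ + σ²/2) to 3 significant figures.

E[T] ≈ 1750 years

If T ~ Lognormal(μ,σ) then ln T ~ Normal(μ,σ), so the p-quantile of ln T is μ + z_p·σ.
ln(510) = 6.234 and ln(2200) = 7.696; z_{0.08} = -1.405, z_{0.75} = 0.6745.
σ = (7.696 − 6.234)/(0.6745 − (-1.405)) = 0.703.
μ = 6.234 − (-1.405)·0.703 = 7.222.
E[T] = exp(μ + σ²/2) = exp(7.222 + 0.2471) = 1750 years.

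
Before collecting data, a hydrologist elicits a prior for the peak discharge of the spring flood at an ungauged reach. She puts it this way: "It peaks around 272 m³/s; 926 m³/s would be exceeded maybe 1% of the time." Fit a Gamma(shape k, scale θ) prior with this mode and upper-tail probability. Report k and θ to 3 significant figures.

Gamma(k,θ) with k>1 has mode (k−1)θ, so θ = 272/(k−1).
Need P(X < 926) = 0.99 with θ tied to k this way. Start at k = 2, θ = 272: P(X<926) ≈ 0.854.
Too low — raise k to concentrate. Iterating converges to k ≈ 3.91.
Then θ = 272/(3.91−1) ≈ 93.6.

k ≈ 3.91, θ ≈ 93.6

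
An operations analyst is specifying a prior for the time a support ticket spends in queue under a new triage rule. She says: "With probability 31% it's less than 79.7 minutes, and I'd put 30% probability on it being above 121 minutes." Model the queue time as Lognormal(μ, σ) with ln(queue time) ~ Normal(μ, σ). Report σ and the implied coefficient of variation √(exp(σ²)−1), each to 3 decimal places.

σ ≈ 0.409, CV ≈ 0.427

If T ~ Lognormal(μ,σ) then ln T ~ Normal(μ,σ), so the p-quantile of ln T is μ + z_p·σ.
ln(79.7) = 4.378 and ln(121) = 4.796; z_{0.31} = -0.4959, z_{0.7} = 0.5244.
σ = (4.796 − 4.378)/(0.5244 − (-0.4959)) = 0.409.
μ = 4.378 − (-0.4959)·0.409 = 4.581.
CV = √(exp(σ²)−1) = √(exp(0.1675)−1) = 0.427.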